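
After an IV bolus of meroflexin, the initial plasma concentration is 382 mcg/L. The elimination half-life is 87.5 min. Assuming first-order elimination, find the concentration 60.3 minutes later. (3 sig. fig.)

k = ln 2 / 87.5 = 0.007922 min⁻¹
C(t) = C₀ e^(−kt) = 382 × e^(−0.007922 × 60.3) = 382 × e^(−0.4777) = 382 × 0.6202 ≈ 237 mcg/L

237 mcg/L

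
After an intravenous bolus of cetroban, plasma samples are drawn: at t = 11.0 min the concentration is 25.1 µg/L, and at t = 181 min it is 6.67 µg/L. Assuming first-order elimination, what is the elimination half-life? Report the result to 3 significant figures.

k = ln(C₁/C₂) / (t₂ − t₁) = ln(25.1/6.67) / (181 − 11.0)
  = 1.325 / 170.0 = 0.007796 min⁻¹
t½ = ln 2 / k = ln 2 / 0.007796 ≈ 88.9 minutes

88.9 minutes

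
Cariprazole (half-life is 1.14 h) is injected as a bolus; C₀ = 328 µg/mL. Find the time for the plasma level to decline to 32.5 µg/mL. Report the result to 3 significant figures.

k = ln 2 / 1.14 = 0.6080 h⁻¹
C(t) = C₀ e^(−kt)  ⇒  t = ln(C₀/C) / k
t = ln(328/32.5) / 0.6080 = 2.312 / 0.6080 ≈ 3.80 hours

3.80 hours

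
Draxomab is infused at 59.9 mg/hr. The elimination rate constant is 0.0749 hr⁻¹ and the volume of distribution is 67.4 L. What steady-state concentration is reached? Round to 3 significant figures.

CL = k · V = 0.0749 × 67.4 = 5.048 L/hr
Css = rate / CL = 59.9 / 5.048 ≈ 11.9 mg/L

11.9 mg/L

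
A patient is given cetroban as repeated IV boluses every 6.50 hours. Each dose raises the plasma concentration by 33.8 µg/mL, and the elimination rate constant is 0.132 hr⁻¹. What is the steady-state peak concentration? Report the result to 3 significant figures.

58.7 µg/mL

Fraction remaining after one interval: e^(−kτ) = e^(−0.1320 × 6.50) = 0.4240
R = 1 / (1 − 0.4240) = 1.736
Css,max = 33.8 × 1.736 ≈ 58.7 µg/mL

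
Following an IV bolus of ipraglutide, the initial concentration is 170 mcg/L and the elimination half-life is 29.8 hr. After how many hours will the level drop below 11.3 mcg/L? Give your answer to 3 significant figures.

117 hours

k = ln 2 / 29.8 = 0.02326 hr⁻¹
C(t) = C₀ e^(−kt)  ⇒  t = ln(C₀/C) / k
t = ln(170/11.3) / 0.02326 = 2.711 / 0.02326 ≈ 117 hours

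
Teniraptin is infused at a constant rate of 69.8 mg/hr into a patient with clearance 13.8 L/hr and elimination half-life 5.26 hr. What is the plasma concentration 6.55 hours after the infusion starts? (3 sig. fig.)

2.92 mg/L

Css = rate / CL = 69.8 / 13.8 = 5.058 mg/L
k = ln 2 / 5.26 = 0.1318 hr⁻¹
C(t) = Css (1 − e^(−kt)) = 5.058 × (1 − e^(−0.8631)) = 5.058 × 0.5782 ≈ 2.92 mg/L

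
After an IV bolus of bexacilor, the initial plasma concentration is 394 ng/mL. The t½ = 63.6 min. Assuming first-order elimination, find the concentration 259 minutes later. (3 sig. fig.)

23.4 ng/mL

k = ln 2 / 63.6 = 0.01090 min⁻¹
259 min is 4.072 half-lives, so C = 394 × (1/2)^4.072 = 394 × 0.05944 ≈ 23.4 ng/mL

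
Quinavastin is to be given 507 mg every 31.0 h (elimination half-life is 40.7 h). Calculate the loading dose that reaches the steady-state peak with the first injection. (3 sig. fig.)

1240 mg

k = ln 2 / 40.7 = 0.01703 h⁻¹
Accumulation ratio R = 1 / (1 − e^(−kτ)) = 1 / (1 − e^(−0.01703×31.0)) = 1 / (1 − 0.5898) = 2.438
Loading dose = maintenance dose × R = 507 × 2.438 ≈ 1240 mg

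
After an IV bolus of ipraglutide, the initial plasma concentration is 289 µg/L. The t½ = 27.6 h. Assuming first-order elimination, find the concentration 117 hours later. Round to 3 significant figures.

15.3 µg/L

k = ln 2 / 27.6 = 0.02511 h⁻¹
117 h is 4.239 half-lives, so C = 289 × (1/2)^4.239 = 289 × 0.05295 ≈ 15.3 µg/L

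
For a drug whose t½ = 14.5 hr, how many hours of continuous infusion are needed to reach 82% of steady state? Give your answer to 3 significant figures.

35.9 hours

k = ln 2 / 14.5 = 0.04780 hr⁻¹
f = 1 − e^(−kt)  ⇒  t = −ln(1 − f) / k
t = −ln(1 − 0.82) / 0.04780 = 1.715 / 0.04780 ≈ 35.9 hours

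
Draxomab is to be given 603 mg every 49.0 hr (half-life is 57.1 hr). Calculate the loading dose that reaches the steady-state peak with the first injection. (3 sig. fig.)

1340 mg

k = ln 2 / 57.1 = 0.01214 hr⁻¹
Accumulation ratio R = 1 / (1 − e^(−kτ)) = 1 / (1 − e^(−0.01214×49.0)) = 1 / (1 − 0.5517) = 2.230
Loading dose = maintenance dose × R = 603 × 2.230 ≈ 1340 mg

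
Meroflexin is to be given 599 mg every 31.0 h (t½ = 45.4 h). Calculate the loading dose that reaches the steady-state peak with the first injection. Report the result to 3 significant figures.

k = ln 2 / 45.4 = 0.01527 h⁻¹
Accumulation ratio R = 1 / (1 − e^(−kτ)) = 1 / (1 − e^(−0.01527×31.0)) = 1 / (1 − 0.6229) = 2.652
Loading dose = maintenance dose × R = 599 × 2.652 ≈ 1590 mg

1590 mg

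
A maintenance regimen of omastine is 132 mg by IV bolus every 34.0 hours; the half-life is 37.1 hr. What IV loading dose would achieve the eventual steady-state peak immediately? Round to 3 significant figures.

281 mg

k = ln 2 / 37.1 = 0.01868 hr⁻¹
Accumulation ratio R = 1 / (1 − e^(−kτ)) = 1 / (1 − e^(−0.01868×34.0)) = 1 / (1 − 0.5298) = 2.127
Loading dose = maintenance dose × R = 132 × 2.127 ≈ 281 mg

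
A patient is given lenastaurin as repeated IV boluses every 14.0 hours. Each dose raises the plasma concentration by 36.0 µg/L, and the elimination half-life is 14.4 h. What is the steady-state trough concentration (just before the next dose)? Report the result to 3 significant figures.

37.4 µg/L

k = ln 2 / 14.4 = 0.04814 h⁻¹
Fraction remaining after one interval: e^(−kτ) = e^(−0.04814 × 14.0) = 0.5097
R = 1 / (1 − 0.5097) = 2.040
Css,max = 36.0 × 2.040 = 73.43 µg/L
Css,min = Css,max × e^(−kτ) = 73.43 × 0.5097 ≈ 37.4 µg/L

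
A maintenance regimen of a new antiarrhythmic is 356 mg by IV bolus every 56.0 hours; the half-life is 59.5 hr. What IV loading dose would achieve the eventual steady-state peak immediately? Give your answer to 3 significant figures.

k = ln 2 / 59.5 = 0.01165 hr⁻¹
Accumulation ratio R = 1 / (1 − e^(−kτ)) = 1 / (1 − e^(−0.01165×56.0)) = 1 / (1 − 0.5208) = 2.087
Loading dose = maintenance dose × R = 356 × 2.087 ≈ 743 mg

743 mg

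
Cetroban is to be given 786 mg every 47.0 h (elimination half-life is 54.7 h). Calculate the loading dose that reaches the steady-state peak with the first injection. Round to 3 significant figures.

1750 mg

k = ln 2 / 54.7 = 0.01267 h⁻¹
Accumulation ratio R = 1 / (1 − e^(−kτ)) = 1 / (1 − e^(−0.01267×47.0)) = 1 / (1 − 0.5512) = 2.228
Loading dose = maintenance dose × R = 786 × 2.228 ≈ 1750 mg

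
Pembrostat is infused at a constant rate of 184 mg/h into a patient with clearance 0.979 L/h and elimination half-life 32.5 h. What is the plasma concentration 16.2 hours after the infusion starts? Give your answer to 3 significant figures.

Css = rate / CL = 184 / 0.979 = 187.9 µg/mL
k = ln 2 / 32.5 = 0.02133 h⁻¹
C(t) = Css (1 − e^(−kt)) = 187.9 × (1 − e^(−0.3455)) = 187.9 × 0.2921 ≈ 54.9 µg/mL

54.9 µg/mL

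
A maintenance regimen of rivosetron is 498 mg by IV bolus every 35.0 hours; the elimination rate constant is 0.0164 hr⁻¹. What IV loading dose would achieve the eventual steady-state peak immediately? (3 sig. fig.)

Accumulation ratio R = 1 / (1 − e^(−kτ)) = 1 / (1 − e^(−0.01640×35.0)) = 1 / (1 − 0.5633) = 2.290
Loading dose = maintenance dose × R = 498 × 2.290 ≈ 1140 mg

1140 mg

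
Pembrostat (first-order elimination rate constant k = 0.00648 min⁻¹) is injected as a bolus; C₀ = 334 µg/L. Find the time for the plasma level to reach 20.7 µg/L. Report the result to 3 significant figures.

C(t) = C₀ e^(−kt)  ⇒  t = ln(C₀/C) / k
t = ln(334/20.7) / 0.006480 = 2.781 / 0.006480 ≈ 429 minutes

429 minutes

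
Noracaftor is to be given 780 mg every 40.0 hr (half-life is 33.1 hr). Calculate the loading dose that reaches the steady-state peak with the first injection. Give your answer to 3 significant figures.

1380 mg

k = ln 2 / 33.1 = 0.02094 hr⁻¹
Accumulation ratio R = 1 / (1 − e^(−kτ)) = 1 / (1 − e^(−0.02094×40.0)) = 1 / (1 − 0.4327) = 1.763
Loading dose = maintenance dose × R = 780 × 1.763 ≈ 1380 mg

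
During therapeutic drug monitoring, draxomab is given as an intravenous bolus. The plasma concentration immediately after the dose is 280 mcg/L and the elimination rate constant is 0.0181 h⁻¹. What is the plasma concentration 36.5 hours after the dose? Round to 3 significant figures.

145 mcg/L

C(t) = C₀ e^(−kt) = 280 × e^(−0.01810 × 36.5) = 280 × e^(−0.6607) = 280 × 0.5165 ≈ 145 mcg/L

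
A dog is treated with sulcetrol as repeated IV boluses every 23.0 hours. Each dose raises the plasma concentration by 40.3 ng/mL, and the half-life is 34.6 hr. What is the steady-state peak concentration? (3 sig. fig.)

k = ln 2 / 34.6 = 0.02003 hr⁻¹
Fraction remaining after one interval: e^(−kτ) = e^(−0.02003 × 23.0) = 0.6308
R = 1 / (1 − 0.6308) = 2.709
Css,max = 40.3 × 2.709 ≈ 109 ng/mL

109 ng/mL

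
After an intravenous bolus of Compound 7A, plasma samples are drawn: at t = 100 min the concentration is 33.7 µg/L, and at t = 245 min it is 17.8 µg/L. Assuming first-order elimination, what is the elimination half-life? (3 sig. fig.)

k = ln(C₁/C₂) / (t₂ − t₁) = ln(33.7/17.8) / (245 − 100)
  = 0.6383 / 145.0 = 0.004402 min⁻¹
t½ = ln 2 / k = ln 2 / 0.004402 ≈ 157 minutes

157 minutes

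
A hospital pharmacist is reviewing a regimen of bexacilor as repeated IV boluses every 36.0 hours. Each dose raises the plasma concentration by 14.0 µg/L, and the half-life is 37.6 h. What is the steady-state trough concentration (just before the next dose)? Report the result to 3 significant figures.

k = ln 2 / 37.6 = 0.01843 h⁻¹
Fraction remaining after one interval: e^(−kτ) = e^(−0.01843 × 36.0) = 0.5150
R = 1 / (1 − 0.5150) = 2.062
Css,max = 14.0 × 2.062 = 28.86 µg/L
Css,min = Css,max × e^(−kτ) = 28.86 × 0.5150 ≈ 14.9 µg/L

14.9 µg/L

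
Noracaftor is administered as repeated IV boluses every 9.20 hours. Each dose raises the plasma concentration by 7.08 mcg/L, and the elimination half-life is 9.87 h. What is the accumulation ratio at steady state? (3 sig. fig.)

k = ln 2 / 9.87 = 0.07023 h⁻¹
Fraction remaining after one interval: e^(−kτ) = e^(−0.07023 × 9.20) = 0.5241
R = 1 / (1 − 0.5241) = 1 / 0.4759 ≈ 2.10

2.10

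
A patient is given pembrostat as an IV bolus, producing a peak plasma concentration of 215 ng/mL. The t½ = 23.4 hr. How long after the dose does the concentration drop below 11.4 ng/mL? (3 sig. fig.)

k = ln 2 / 23.4 = 0.02962 hr⁻¹
C(t) = C₀ e^(−kt)  ⇒  t = ln(C₀/C) / k
t = ln(215/11.4) / 0.02962 = 2.937 / 0.02962 ≈ 99.2 hours

99.2 hours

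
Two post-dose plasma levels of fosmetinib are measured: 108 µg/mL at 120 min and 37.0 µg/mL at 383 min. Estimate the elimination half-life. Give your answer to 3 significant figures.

170 minutes

k = ln(C₁/C₂) / (t₂ − t₁) = ln(108/37.0) / (383 − 120)
  = 1.071 / 263.0 = 0.004073 min⁻¹
t½ = ln 2 / k = ln 2 / 0.004073 ≈ 170 minutes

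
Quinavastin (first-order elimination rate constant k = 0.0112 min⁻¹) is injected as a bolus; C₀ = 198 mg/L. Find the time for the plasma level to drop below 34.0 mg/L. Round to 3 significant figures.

157 minutes

C(t) = C₀ e^(−kt)  ⇒  t = ln(C₀/C) / k
t = ln(198/34.0) / 0.01120 = 1.762 / 0.01120 ≈ 157 minutes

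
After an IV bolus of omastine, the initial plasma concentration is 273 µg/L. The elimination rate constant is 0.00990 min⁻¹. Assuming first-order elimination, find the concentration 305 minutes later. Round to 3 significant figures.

C(t) = C₀ e^(−kt) = 273 × e^(−0.009900 × 305) = 273 × e^(−3.020) = 273 × 0.04883 ≈ 13.3 µg/L

13.3 µg/L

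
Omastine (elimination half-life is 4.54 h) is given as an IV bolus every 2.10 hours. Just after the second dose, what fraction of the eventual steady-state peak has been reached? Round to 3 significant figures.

k = ln 2 / 4.54 = 0.1527 h⁻¹
f_n = 1 − e^(−nkτ) = 1 − e^(−2 × 0.1527 × 2.10) = 1 − e^(−0.6412) = 1 − 0.5266 ≈ 0.473

0.473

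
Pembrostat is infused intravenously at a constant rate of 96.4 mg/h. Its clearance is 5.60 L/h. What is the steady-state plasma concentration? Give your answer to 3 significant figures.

Css = infusion rate / CL = 96.4 / 5.60 ≈ 17.2 mg/L

17.2 mg/L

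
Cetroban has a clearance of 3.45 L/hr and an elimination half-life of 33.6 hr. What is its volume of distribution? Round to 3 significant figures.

k = ln 2 / t½ = ln 2 / 33.6 = 0.02063 hr⁻¹
V = CL / k = 3.45 / 0.02063 ≈ 167 L

167 L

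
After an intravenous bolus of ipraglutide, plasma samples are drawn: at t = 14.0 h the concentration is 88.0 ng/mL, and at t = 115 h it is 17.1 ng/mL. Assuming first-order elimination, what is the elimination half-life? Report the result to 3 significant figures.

42.7 hours

k = ln(C₁/C₂) / (t₂ − t₁) = ln(88.0/17.1) / (115 − 14.0)
  = 1.638 / 101.0 = 0.01622 h⁻¹
t½ = ln 2 / k = ln 2 / 0.01622 ≈ 42.7 hours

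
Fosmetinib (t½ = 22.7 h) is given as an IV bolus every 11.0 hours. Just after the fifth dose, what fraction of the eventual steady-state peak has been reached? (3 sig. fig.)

k = ln 2 / 22.7 = 0.03054 h⁻¹
f_n = 1 − e^(−nkτ) = 1 − e^(−5 × 0.03054 × 11.0) = 1 − e^(−1.679) = 1 − 0.1865 ≈ 0.814

0.814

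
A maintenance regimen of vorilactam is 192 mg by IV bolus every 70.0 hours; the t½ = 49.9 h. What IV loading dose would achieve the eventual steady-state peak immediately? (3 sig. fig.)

309 mg

k = ln 2 / 49.9 = 0.01389 h⁻¹
Accumulation ratio R = 1 / (1 − e^(−kτ)) = 1 / (1 − e^(−0.01389×70.0)) = 1 / (1 − 0.3782) = 1.608
Loading dose = maintenance dose × R = 192 × 1.608 ≈ 309 mg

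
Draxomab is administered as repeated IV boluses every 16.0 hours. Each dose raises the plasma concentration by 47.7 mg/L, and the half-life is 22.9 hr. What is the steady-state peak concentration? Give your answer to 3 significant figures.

k = ln 2 / 22.9 = 0.03027 hr⁻¹
Fraction remaining after one interval: e^(−kτ) = e^(−0.03027 × 16.0) = 0.6161
R = 1 / (1 − 0.6161) = 2.605
Css,max = 47.7 × 2.605 ≈ 124 mg/L

124 mg/L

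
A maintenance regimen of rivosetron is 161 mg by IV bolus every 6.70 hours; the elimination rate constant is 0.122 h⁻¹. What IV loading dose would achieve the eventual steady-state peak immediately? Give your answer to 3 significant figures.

288 mg

Accumulation ratio R = 1 / (1 − e^(−kτ)) = 1 / (1 − e^(−0.1220×6.70)) = 1 / (1 − 0.4416) = 1.791
Loading dose = maintenance dose × R = 161 × 1.791 ≈ 288 mg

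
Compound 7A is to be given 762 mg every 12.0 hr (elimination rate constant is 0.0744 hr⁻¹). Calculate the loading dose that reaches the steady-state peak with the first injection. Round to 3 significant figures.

Accumulation ratio R = 1 / (1 − e^(−kτ)) = 1 / (1 − e^(−0.07440×12.0)) = 1 / (1 − 0.4095) = 1.694
Loading dose = maintenance dose × R = 762 × 1.694 ≈ 1290 mg

1290 mg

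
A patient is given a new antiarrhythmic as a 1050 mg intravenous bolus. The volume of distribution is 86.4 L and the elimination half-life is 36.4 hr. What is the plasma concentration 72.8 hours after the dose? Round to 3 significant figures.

C₀ = dose / V = 1050 / 86.4 = 12.15 mg/L
k = ln 2 / 36.4 = 0.01904 hr⁻¹
C(t) = C₀ e^(−kt) = 12.15 × e^(−0.01904 × 72.8) = 12.15 × e^(−1.386) = 12.15 × 0.2500 ≈ 3.04 mg/L

3.04 mg/L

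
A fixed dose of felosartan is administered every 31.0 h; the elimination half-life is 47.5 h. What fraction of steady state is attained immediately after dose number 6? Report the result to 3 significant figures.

0.934

k = ln 2 / 47.5 = 0.01459 h⁻¹
f_n = 1 − e^(−nkτ) = 1 − e^(−6 × 0.01459 × 31.0) = 1 − e^(−2.714) = 1 − 0.06626 ≈ 0.934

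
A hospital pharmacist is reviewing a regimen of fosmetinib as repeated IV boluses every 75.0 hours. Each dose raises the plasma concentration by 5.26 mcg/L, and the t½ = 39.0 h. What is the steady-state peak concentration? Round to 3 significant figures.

k = ln 2 / 39.0 = 0.01777 h⁻¹
Fraction remaining after one interval: e^(−kτ) = e^(−0.01777 × 75.0) = 0.2637
R = 1 / (1 − 0.2637) = 1.358
Css,max = 5.26 × 1.358 ≈ 7.14 mcg/L

7.14 mcg/L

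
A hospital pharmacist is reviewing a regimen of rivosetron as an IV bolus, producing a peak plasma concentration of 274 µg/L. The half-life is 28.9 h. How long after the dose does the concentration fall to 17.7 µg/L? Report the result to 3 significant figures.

k = ln 2 / 28.9 = 0.02398 h⁻¹
C(t) = C₀ e^(−kt)  ⇒  t = ln(C₀/C) / k
t = ln(274/17.7) / 0.02398 = 2.740 / 0.02398 ≈ 114 hours

114 hours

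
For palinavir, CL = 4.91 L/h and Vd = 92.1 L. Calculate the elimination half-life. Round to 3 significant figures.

k = CL / V = 4.91 / 92.1 = 0.05331 h⁻¹
t½ = ln 2 / k = ln 2 / 0.05331 ≈ 13.0 hours

13.0 hours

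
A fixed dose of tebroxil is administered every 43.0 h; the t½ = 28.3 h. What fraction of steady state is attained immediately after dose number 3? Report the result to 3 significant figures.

k = ln 2 / 28.3 = 0.02449 h⁻¹
f_n = 1 − e^(−nkτ) = 1 − e^(−3 × 0.02449 × 43.0) = 1 − e^(−3.160) = 1 − 0.04244 ≈ 0.958

0.958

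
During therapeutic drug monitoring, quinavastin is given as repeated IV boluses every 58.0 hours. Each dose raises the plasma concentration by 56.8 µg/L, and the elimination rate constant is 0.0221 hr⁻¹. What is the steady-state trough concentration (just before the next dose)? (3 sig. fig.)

21.8 µg/L

Fraction remaining after one interval: e^(−kτ) = e^(−0.02210 × 58.0) = 0.2775
R = 1 / (1 − 0.2775) = 1.384
Css,max = 56.8 × 1.384 = 78.62 µg/L
Css,min = Css,max × e^(−kτ) = 78.62 × 0.2775 ≈ 21.8 µg/L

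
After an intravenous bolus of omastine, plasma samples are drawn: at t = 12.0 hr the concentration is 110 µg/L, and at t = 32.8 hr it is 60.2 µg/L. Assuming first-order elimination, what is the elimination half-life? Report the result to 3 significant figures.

k = ln(C₁/C₂) / (t₂ − t₁) = ln(110/60.2) / (32.8 − 12.0)
  = 0.6028 / 20.80 = 0.02898 hr⁻¹
t½ = ln 2 / k = ln 2 / 0.02898 ≈ 23.9 hours

23.9 hours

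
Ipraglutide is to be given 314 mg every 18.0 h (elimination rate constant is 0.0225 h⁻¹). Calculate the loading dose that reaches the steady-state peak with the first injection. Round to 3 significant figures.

943 mg

Accumulation ratio R = 1 / (1 − e^(−kτ)) = 1 / (1 − e^(−0.02250×18.0)) = 1 / (1 − 0.6670) = 3.003
Loading dose = maintenance dose × R = 314 × 3.003 ≈ 943 mg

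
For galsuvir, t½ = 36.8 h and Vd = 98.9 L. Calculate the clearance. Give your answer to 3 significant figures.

1.86 L/h

k = ln 2 / t½ = ln 2 / 36.8 = 0.01884 h⁻¹
CL = k · V = 0.01884 × 98.9 ≈ 1.86 L/h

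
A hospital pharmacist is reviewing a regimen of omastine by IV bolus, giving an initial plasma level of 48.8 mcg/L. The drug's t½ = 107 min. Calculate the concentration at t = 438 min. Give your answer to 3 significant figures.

k = ln 2 / 107 = 0.006478 min⁻¹
438 min is 4.093 half-lives, so C = 48.8 × (1/2)^4.093 = 48.8 × 0.05858 ≈ 2.86 mcg/L

2.86 mcg/L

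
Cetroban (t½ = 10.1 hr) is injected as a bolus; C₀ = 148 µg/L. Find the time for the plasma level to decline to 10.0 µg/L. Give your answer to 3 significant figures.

39.3 hours

k = ln 2 / 10.1 = 0.06863 hr⁻¹
C(t) = C₀ e^(−kt)  ⇒  t = ln(C₀/C) / k
t = ln(148/10.0) / 0.06863 = 2.695 / 0.06863 ≈ 39.3 hours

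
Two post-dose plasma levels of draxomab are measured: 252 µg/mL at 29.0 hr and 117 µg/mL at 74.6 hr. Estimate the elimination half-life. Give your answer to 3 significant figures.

k = ln(C₁/C₂) / (t₂ − t₁) = ln(252/117) / (74.6 − 29.0)
  = 0.7673 / 45.60 = 0.01683 hr⁻¹
t½ = ln 2 / k = ln 2 / 0.01683 ≈ 41.2 hours

41.2 hours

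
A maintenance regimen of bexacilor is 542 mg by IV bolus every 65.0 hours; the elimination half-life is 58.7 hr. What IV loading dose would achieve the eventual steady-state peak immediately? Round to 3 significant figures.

1010 mg

k = ln 2 / 58.7 = 0.01181 hr⁻¹
Accumulation ratio R = 1 / (1 − e^(−kτ)) = 1 / (1 − e^(−0.01181×65.0)) = 1 / (1 − 0.4642) = 1.866
Loading dose = maintenance dose × R = 542 × 1.866 ≈ 1010 mg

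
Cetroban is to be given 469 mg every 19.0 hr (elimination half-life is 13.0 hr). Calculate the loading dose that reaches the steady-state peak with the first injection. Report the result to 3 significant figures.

k = ln 2 / 13.0 = 0.05332 hr⁻¹
Accumulation ratio R = 1 / (1 − e^(−kτ)) = 1 / (1 − e^(−0.05332×19.0)) = 1 / (1 − 0.3631) = 1.570
Loading dose = maintenance dose × R = 469 × 1.570 ≈ 736 mg

736 mg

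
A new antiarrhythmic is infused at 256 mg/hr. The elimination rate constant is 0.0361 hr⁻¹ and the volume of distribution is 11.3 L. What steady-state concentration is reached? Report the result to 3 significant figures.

628 µg/mL

CL = k · V = 0.0361 × 11.3 = 0.4079 L/hr
Css = rate / CL = 256 / 0.4079 ≈ 628 µg/mL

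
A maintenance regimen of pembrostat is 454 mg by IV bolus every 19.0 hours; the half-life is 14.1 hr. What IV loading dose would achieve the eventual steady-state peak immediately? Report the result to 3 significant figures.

748 mg

k = ln 2 / 14.1 = 0.04916 hr⁻¹
Accumulation ratio R = 1 / (1 − e^(−kτ)) = 1 / (1 − e^(−0.04916×19.0)) = 1 / (1 − 0.3930) = 1.647
Loading dose = maintenance dose × R = 454 × 1.647 ≈ 748 mg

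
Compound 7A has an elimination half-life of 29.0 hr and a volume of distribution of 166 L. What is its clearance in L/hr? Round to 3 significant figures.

k = ln 2 / t½ = ln 2 / 29.0 = 0.02390 hr⁻¹
CL = k · V = 0.02390 × 166 ≈ 3.97 L/hr

3.97 L/hr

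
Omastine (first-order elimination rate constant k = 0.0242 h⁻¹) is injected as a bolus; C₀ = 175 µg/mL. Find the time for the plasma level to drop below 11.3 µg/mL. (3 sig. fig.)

C(t) = C₀ e^(−kt)  ⇒  t = ln(C₀/C) / k
t = ln(175/11.3) / 0.02420 = 2.740 / 0.02420 ≈ 113 hours

113 hours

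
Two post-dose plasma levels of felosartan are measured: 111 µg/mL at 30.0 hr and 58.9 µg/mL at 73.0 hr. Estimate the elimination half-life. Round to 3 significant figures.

47.0 hours

k = ln(C₁/C₂) / (t₂ − t₁) = ln(111/58.9) / (73.0 − 30.0)
  = 0.6337 / 43.00 = 0.01474 hr⁻¹
t½ = ln 2 / k = ln 2 / 0.01474 ≈ 47.0 hours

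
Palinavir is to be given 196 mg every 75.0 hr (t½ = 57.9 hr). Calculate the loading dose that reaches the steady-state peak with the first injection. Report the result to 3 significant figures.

331 mg

k = ln 2 / 57.9 = 0.01197 hr⁻¹
Accumulation ratio R = 1 / (1 − e^(−kτ)) = 1 / (1 − e^(−0.01197×75.0)) = 1 / (1 − 0.4074) = 1.688
Loading dose = maintenance dose × R = 196 × 1.688 ≈ 331 mg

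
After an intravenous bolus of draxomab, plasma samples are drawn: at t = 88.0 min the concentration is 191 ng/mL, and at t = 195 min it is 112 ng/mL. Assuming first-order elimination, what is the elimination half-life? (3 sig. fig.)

139 minutes

k = ln(C₁/C₂) / (t₂ − t₁) = ln(191/112) / (195 − 88.0)
  = 0.5338 / 107.0 = 0.004989 min⁻¹
t½ = ln 2 / k = ln 2 / 0.004989 ≈ 139 minutes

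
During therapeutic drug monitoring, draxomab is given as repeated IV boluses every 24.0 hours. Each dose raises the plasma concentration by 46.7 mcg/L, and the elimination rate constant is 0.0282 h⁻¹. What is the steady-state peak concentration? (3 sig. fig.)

95.0 mcg/L

Fraction remaining after one interval: e^(−kτ) = e^(−0.02820 × 24.0) = 0.5082
R = 1 / (1 − 0.5082) = 2.034
Css,max = 46.7 × 2.034 ≈ 95.0 mcg/L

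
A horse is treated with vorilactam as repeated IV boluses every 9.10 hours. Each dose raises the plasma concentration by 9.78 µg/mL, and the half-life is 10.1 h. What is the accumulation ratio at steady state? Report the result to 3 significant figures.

2.15

k = ln 2 / 10.1 = 0.06863 h⁻¹
Fraction remaining after one interval: e^(−kτ) = e^(−0.06863 × 9.10) = 0.5355
R = 1 / (1 − 0.5355) = 1 / 0.4645 ≈ 2.15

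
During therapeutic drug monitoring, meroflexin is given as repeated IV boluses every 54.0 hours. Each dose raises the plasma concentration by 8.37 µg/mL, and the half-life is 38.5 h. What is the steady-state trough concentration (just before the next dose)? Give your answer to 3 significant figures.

k = ln 2 / 38.5 = 0.01800 h⁻¹
Fraction remaining after one interval: e^(−kτ) = e^(−0.01800 × 54.0) = 0.3782
R = 1 / (1 − 0.3782) = 1.608
Css,max = 8.37 × 1.608 = 13.46 µg/mL
Css,min = Css,max × e^(−kτ) = 13.46 × 0.3782 ≈ 5.09 µg/mL

5.09 µg/mL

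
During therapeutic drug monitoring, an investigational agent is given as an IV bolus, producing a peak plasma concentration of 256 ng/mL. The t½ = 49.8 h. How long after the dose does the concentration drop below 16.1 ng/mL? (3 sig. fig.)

199 hours

k = ln 2 / 49.8 = 0.01392 h⁻¹
C(t) = C₀ e^(−kt)  ⇒  t = ln(C₀/C) / k
t = ln(256/16.1) / 0.01392 = 2.766 / 0.01392 ≈ 199 hours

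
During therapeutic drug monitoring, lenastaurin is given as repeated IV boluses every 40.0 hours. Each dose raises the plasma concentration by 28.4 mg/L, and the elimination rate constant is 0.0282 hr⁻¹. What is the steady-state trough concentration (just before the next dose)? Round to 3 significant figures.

13.6 mg/L

Fraction remaining after one interval: e^(−kτ) = e^(−0.02820 × 40.0) = 0.3237
R = 1 / (1 − 0.3237) = 1.479
Css,max = 28.4 × 1.479 = 41.99 mg/L
Css,min = Css,max × e^(−kτ) = 41.99 × 0.3237 ≈ 13.6 mg/L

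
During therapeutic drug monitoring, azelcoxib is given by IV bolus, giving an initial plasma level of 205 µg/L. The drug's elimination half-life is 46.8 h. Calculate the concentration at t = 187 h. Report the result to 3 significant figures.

k = ln 2 / 46.8 = 0.01481 h⁻¹
C(t) = C₀ e^(−kt) = 205 × e^(−0.01481 × 187) = 205 × e^(−2.770) = 205 × 0.06269 ≈ 12.9 µg/L

12.9 µg/L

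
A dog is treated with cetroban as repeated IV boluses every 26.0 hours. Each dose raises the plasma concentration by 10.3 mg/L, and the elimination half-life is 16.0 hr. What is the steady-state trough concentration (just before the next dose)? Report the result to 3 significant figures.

k = ln 2 / 16.0 = 0.04332 hr⁻¹
Fraction remaining after one interval: e^(−kτ) = e^(−0.04332 × 26.0) = 0.3242
R = 1 / (1 − 0.3242) = 1.480
Css,max = 10.3 × 1.480 = 15.24 mg/L
Css,min = Css,max × e^(−kτ) = 15.24 × 0.3242 ≈ 4.94 mg/L

4.94 mg/L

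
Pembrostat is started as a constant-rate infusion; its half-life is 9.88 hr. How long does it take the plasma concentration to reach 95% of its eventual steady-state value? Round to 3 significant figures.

42.7 hours

k = ln 2 / 9.88 = 0.07016 hr⁻¹
f = 1 − e^(−kt)  ⇒  t = −ln(1 − f) / k
t = −ln(1 − 0.95) / 0.07016 = 2.996 / 0.07016 ≈ 42.7 hours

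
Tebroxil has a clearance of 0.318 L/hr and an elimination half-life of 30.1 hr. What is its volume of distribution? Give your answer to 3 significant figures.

13.8 L

k = ln 2 / t½ = ln 2 / 30.1 = 0.02303 hr⁻¹
V = CL / k = 0.318 / 0.02303 ≈ 13.8 L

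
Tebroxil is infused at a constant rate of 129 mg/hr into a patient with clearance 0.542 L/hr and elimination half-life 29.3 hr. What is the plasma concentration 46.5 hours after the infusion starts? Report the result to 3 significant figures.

Css = rate / CL = 129 / 0.542 = 238.0 µg/mL
k = ln 2 / 29.3 = 0.02366 hr⁻¹
C(t) = Css (1 − e^(−kt)) = 238.0 × (1 − e^(−1.100)) = 238.0 × 0.6671 ≈ 159 µg/mL

159 µg/mL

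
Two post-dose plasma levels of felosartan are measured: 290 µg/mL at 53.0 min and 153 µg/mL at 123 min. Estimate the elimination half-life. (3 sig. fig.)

75.9 minutes

k = ln(C₁/C₂) / (t₂ − t₁) = ln(290/153) / (123 − 53.0)
  = 0.6394 / 70.00 = 0.009135 min⁻¹
t½ = ln 2 / k = ln 2 / 0.009135 ≈ 75.9 minutes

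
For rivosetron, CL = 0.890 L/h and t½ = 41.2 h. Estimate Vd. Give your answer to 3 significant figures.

k = ln 2 / t½ = ln 2 / 41.2 = 0.01682 h⁻¹
V = CL / k = 0.890 / 0.01682 ≈ 52.9 L

52.9 L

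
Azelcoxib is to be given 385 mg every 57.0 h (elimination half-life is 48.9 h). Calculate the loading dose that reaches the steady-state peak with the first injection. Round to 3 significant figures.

695 mg

k = ln 2 / 48.9 = 0.01417 h⁻¹
Accumulation ratio R = 1 / (1 − e^(−kτ)) = 1 / (1 − e^(−0.01417×57.0)) = 1 / (1 − 0.4458) = 1.804
Loading dose = maintenance dose × R = 385 × 1.804 ≈ 695 mg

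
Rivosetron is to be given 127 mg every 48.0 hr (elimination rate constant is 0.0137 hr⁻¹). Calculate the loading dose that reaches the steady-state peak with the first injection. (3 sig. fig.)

Accumulation ratio R = 1 / (1 − e^(−kτ)) = 1 / (1 − e^(−0.01370×48.0)) = 1 / (1 − 0.5181) = 2.075
Loading dose = maintenance dose × R = 127 × 2.075 ≈ 264 mg

264 mg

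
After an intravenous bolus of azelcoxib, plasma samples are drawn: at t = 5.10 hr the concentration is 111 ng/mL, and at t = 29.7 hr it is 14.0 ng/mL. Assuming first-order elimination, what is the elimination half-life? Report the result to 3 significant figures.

8.24 hours

k = ln(C₁/C₂) / (t₂ − t₁) = ln(111/14.0) / (29.7 − 5.10)
  = 2.070 / 24.60 = 0.08417 hr⁻¹
t½ = ln 2 / k = ln 2 / 0.08417 ≈ 8.24 hours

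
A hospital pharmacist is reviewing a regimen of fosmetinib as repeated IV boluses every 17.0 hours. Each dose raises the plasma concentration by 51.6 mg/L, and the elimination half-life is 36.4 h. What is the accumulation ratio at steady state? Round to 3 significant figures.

k = ln 2 / 36.4 = 0.01904 h⁻¹
Fraction remaining after one interval: e^(−kτ) = e^(−0.01904 × 17.0) = 0.7235
R = 1 / (1 − 0.7235) = 1 / 0.2765 ≈ 3.62

3.62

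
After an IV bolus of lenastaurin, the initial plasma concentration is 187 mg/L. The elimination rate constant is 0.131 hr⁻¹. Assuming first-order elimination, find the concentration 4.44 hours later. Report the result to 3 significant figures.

C(t) = C₀ e^(−kt) = 187 × e^(−0.1310 × 4.44) = 187 × e^(−0.5816) = 187 × 0.5590 ≈ 105 mg/L

105 mg/L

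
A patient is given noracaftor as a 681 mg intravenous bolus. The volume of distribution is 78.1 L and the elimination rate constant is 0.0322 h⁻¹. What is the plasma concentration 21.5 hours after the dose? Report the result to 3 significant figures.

4.36 µg/mL

C₀ = dose / V = 681 / 78.1 = 8.720 µg/mL
C(t) = C₀ e^(−kt) = 8.720 × e^(−0.03220 × 21.5) = 8.720 × e^(−0.6923) = 8.720 × 0.5004 ≈ 4.36 µg/mL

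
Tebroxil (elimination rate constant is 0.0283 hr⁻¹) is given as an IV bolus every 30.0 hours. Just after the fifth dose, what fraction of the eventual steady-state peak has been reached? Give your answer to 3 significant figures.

f_n = 1 − e^(−nkτ) = 1 − e^(−5 × 0.02830 × 30.0) = 1 − e^(−4.245) = 1 − 0.01434 ≈ 0.986

0.986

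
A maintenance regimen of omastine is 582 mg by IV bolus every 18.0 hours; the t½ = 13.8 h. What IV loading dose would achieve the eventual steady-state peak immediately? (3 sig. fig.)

978 mg

k = ln 2 / 13.8 = 0.05023 h⁻¹
Accumulation ratio R = 1 / (1 − e^(−kτ)) = 1 / (1 − e^(−0.05023×18.0)) = 1 / (1 − 0.4049) = 1.680
Loading dose = maintenance dose × R = 582 × 1.680 ≈ 978 mg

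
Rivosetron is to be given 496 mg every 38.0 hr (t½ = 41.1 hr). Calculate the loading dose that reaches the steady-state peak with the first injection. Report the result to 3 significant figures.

k = ln 2 / 41.1 = 0.01686 hr⁻¹
Accumulation ratio R = 1 / (1 − e^(−kτ)) = 1 / (1 − e^(−0.01686×38.0)) = 1 / (1 − 0.5268) = 2.113
Loading dose = maintenance dose × R = 496 × 2.113 ≈ 1050 mg

1050 mg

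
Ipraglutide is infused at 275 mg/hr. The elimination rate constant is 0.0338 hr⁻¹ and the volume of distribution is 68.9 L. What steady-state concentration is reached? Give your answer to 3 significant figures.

CL = k · V = 0.0338 × 68.9 = 2.329 L/hr
Css = rate / CL = 275 / 2.329 ≈ 118 µg/mL

118 µg/mL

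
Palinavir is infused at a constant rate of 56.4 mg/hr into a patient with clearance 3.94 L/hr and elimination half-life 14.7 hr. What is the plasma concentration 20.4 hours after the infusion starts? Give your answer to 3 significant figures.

8.84 µg/mL

Css = rate / CL = 56.4 / 3.94 = 14.31 µg/mL
k = ln 2 / 14.7 = 0.04715 hr⁻¹
C(t) = Css (1 − e^(−kt)) = 14.31 × (1 − e^(−0.9619)) = 14.31 × 0.6178 ≈ 8.84 µg/mL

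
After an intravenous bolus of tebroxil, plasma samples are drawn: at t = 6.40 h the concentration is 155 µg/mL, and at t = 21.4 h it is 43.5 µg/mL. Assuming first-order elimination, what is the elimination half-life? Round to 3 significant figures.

8.18 hours

k = ln(C₁/C₂) / (t₂ − t₁) = ln(155/43.5) / (21.4 − 6.40)
  = 1.271 / 15.00 = 0.08471 h⁻¹
t½ = ln 2 / k = ln 2 / 0.08471 ≈ 8.18 hours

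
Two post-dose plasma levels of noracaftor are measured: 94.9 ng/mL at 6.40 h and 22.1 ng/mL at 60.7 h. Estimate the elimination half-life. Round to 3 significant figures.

25.8 hours

k = ln(C₁/C₂) / (t₂ − t₁) = ln(94.9/22.1) / (60.7 − 6.40)
  = 1.457 / 54.30 = 0.02684 h⁻¹
t½ = ln 2 / k = ln 2 / 0.02684 ≈ 25.8 hours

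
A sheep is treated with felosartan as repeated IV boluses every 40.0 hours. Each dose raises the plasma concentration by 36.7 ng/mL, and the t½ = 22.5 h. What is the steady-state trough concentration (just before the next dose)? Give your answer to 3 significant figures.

15.1 ng/mL

k = ln 2 / 22.5 = 0.03081 h⁻¹
Fraction remaining after one interval: e^(−kτ) = e^(−0.03081 × 40.0) = 0.2916
R = 1 / (1 − 0.2916) = 1.412
Css,max = 36.7 × 1.412 = 51.81 ng/mL
Css,min = Css,max × e^(−kτ) = 51.81 × 0.2916 ≈ 15.1 ng/mL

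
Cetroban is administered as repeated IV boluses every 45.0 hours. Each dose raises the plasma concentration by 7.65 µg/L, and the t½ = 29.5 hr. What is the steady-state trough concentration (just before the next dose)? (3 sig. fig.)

k = ln 2 / 29.5 = 0.02350 hr⁻¹
Fraction remaining after one interval: e^(−kτ) = e^(−0.02350 × 45.0) = 0.3474
R = 1 / (1 − 0.3474) = 1.532
Css,max = 7.65 × 1.532 = 11.72 µg/L
Css,min = Css,max × e^(−kτ) = 11.72 × 0.3474 ≈ 4.07 µg/L

4.07 µg/L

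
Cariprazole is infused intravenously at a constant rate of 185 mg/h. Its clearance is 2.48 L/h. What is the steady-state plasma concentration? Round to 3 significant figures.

Css = infusion rate / CL = 185 / 2.48 ≈ 74.6 µg/mL

74.6 µg/mL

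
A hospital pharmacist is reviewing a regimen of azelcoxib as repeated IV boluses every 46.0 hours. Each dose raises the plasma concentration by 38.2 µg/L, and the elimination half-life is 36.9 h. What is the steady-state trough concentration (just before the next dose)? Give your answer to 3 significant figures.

k = ln 2 / 36.9 = 0.01878 h⁻¹
Fraction remaining after one interval: e^(−kτ) = e^(−0.01878 × 46.0) = 0.4214
R = 1 / (1 − 0.4214) = 1.728
Css,max = 38.2 × 1.728 = 66.03 µg/L
Css,min = Css,max × e^(−kτ) = 66.03 × 0.4214 ≈ 27.8 µg/L

27.8 µg/L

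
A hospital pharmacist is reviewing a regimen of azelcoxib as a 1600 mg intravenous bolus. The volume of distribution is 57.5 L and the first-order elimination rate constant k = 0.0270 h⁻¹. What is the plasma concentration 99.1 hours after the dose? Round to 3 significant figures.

1.92 µg/mL

C₀ = dose / V = 1600 / 57.5 = 27.83 µg/mL
C(t) = C₀ e^(−kt) = 27.83 × e^(−0.02700 × 99.1) = 27.83 × e^(−2.676) = 27.83 × 0.06886 ≈ 1.92 µg/mL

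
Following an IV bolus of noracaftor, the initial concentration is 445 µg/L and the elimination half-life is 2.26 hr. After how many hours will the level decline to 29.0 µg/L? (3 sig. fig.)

8.90 hours

k = ln 2 / 2.26 = 0.3067 hr⁻¹
C(t) = C₀ e^(−kt)  ⇒  t = ln(C₀/C) / k
t = ln(445/29.0) / 0.3067 = 2.731 / 0.3067 ≈ 8.90 hours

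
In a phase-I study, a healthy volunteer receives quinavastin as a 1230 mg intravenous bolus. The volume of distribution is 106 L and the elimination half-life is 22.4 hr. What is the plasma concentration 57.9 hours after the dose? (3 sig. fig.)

C₀ = dose / V = 1230 / 106 = 11.60 mg/L
k = ln 2 / 22.4 = 0.03094 hr⁻¹
C(t) = C₀ e^(−kt) = 11.60 × e^(−0.03094 × 57.9) = 11.60 × e^(−1.792) = 11.60 × 0.1667 ≈ 1.93 mg/L

1.93 mg/L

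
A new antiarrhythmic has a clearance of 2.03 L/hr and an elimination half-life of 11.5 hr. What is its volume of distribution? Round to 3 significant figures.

k = ln 2 / t½ = ln 2 / 11.5 = 0.06027 hr⁻¹
V = CL / k = 2.03 / 0.06027 ≈ 33.7 L

33.7 L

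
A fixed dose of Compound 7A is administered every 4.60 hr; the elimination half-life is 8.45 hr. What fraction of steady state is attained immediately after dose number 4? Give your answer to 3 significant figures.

0.779

k = ln 2 / 8.45 = 0.08203 hr⁻¹
f_n = 1 − e^(−nkτ) = 1 − e^(−4 × 0.08203 × 4.60) = 1 − e^(−1.509) = 1 − 0.2211 ≈ 0.779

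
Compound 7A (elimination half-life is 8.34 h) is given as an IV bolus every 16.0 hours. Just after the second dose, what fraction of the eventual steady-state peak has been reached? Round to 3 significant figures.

k = ln 2 / 8.34 = 0.08311 h⁻¹
f_n = 1 − e^(−nkτ) = 1 − e^(−2 × 0.08311 × 16.0) = 1 − e^(−2.660) = 1 − 0.06998 ≈ 0.930

0.930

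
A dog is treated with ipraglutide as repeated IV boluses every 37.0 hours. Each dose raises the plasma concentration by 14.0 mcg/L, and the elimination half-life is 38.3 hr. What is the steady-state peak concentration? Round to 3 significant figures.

k = ln 2 / 38.3 = 0.01810 hr⁻¹
Fraction remaining after one interval: e^(−kτ) = e^(−0.01810 × 37.0) = 0.5119
R = 1 / (1 − 0.5119) = 2.049
Css,max = 14.0 × 2.049 ≈ 28.7 mcg/L

28.7 mcg/L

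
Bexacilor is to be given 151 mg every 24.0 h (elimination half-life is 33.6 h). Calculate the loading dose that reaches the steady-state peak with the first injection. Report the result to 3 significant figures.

387 mg

k = ln 2 / 33.6 = 0.02063 h⁻¹
Accumulation ratio R = 1 / (1 − e^(−kτ)) = 1 / (1 − e^(−0.02063×24.0)) = 1 / (1 − 0.6095) = 2.561
Loading dose = maintenance dose × R = 151 × 2.561 ≈ 387 mg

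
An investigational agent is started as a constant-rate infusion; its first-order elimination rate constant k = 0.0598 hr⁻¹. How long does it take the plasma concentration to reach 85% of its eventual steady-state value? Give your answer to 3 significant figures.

f = 1 − e^(−kt)  ⇒  t = −ln(1 − f) / k
t = −ln(1 − 0.85) / 0.05980 = 1.897 / 0.05980 ≈ 31.7 hours

31.7 hours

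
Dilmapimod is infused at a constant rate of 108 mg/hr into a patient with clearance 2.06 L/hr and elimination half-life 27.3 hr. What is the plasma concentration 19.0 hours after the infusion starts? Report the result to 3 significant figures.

20.1 mg/L

Css = rate / CL = 108 / 2.06 = 52.43 mg/L
k = ln 2 / 27.3 = 0.02539 hr⁻¹
C(t) = Css (1 − e^(−kt)) = 52.43 × (1 − e^(−0.4824)) = 52.43 × 0.3827 ≈ 20.1 mg/L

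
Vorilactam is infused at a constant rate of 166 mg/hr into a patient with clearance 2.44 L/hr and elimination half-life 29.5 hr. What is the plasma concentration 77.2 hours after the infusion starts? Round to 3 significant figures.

Css = rate / CL = 166 / 2.44 = 68.03 µg/mL
k = ln 2 / 29.5 = 0.02350 hr⁻¹
C(t) = Css (1 − e^(−kt)) = 68.03 × (1 − e^(−1.814)) = 68.03 × 0.8370 ≈ 56.9 µg/mL

56.9 µg/mL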